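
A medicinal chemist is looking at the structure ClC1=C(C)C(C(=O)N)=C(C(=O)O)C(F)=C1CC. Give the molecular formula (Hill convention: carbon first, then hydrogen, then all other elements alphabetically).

C11H11ClFNO3

Walk through each heavy atom and fill implicit hydrogens from standard valence (C 4, N 3, O 2, S 2, halogen 1):
  atom 1: Cl (halogen, monovalent) → 0 H
  atom 2: C, bond orders sum to 4 (valence 4) → 0 H
  atom 3: C, bond orders sum to 4 (valence 4) → 0 H
  atom 4: C, bond orders sum to 1 (valence 4) → 3 H
  atom 5: C, bond orders sum to 4 (valence 4) → 0 H
  atom 6: C, bond orders sum to 4 (valence 4) → 0 H
  atom 7: O, bond orders sum to 2 (valence 2) → 0 H
  atom 8: N, bond orders sum to 1 (valence 3) → 2 H
  atom 9: C, bond orders sum to 4 (valence 4) → 0 H
  atom 10: C, bond orders sum to 4 (valence 4) → 0 H
  atom 11: O, bond orders sum to 2 (valence 2) → 0 H
  atom 12: O, bond orders sum to 1 (valence 2) → 1 H
  atom 13: C, bond orders sum to 4 (valence 4) → 0 H
  atom 14: F (halogen, monovalent) → 0 H
  atom 15: C, bond orders sum to 4 (valence 4) → 0 H
  atom 16: C, bond orders sum to 2 (valence 4) → 2 H
  atom 17: C, bond orders sum to 1 (valence 4) → 3 H
Totals → C:11, H:11, Cl:1, F:1, N:1, O:3.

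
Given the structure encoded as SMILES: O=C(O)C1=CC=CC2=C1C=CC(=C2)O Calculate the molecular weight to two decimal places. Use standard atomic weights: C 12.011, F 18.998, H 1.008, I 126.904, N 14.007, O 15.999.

188.18 g/mol

First, the molecular formula is C11H8O3 (counting implicit H from valence).
  C: 11 × 12.011 = 132.121
  H: 8 × 1.008 = 8.064
  O: 3 × 15.999 = 47.997
Sum: 11×12.011 + 8×1.008 + 3×15.999 = 188.182 → 188.18 g/mol.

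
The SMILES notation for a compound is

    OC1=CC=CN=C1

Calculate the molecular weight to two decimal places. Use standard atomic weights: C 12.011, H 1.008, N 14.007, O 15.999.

First, the molecular formula is C5H5NO (counting implicit H from valence).
  C: 5 × 12.011 = 60.055
  H: 5 × 1.008 = 5.040
  N: 1 × 14.007 = 14.007
  O: 1 × 15.999 = 15.999
Sum: 5×12.011 + 5×1.008 + 1×14.007 + 1×15.999 = 95.101 → 95.10 g/mol.

95.10 g/mol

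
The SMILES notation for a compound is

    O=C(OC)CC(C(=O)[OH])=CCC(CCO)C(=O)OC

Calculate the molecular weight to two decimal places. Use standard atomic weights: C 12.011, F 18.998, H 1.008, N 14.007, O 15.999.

First, the molecular formula is C12H18O7 (counting implicit H from valence).
  C: 12 × 12.011 = 144.132
  H: 18 × 1.008 = 18.144
  O: 7 × 15.999 = 111.993
Sum: 12×12.011 + 18×1.008 + 7×15.999 = 274.269 → 274.27 g/mol.

274.27 g/mol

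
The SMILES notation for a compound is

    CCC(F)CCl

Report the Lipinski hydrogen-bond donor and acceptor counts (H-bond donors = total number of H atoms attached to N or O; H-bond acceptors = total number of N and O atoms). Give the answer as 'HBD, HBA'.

0, 0

Donors: find every N or O and count the H atoms it carries.
  (no N or O atoms present)
Lipinski HBD = 0.
Acceptors: N atoms = 0, O atoms = 0 → HBA = 0.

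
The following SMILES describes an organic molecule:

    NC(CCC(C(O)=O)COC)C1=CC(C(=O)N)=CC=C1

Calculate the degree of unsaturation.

Molecular formula: C14H20N2O4.
DoU = (2C + 2 + N − H − X) / 2, where X is the halogen count and O/S are ignored.
    = (2·14 + 2 + 2 − 20 − 0) / 2 = 12 / 2 = 6.

6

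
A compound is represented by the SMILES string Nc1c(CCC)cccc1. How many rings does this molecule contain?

1

In SMILES, each pair of matching ring-closure digits denotes one ring-closing bond; the number of such bonds equals the number of independent rings.
Ring-closure bonds here: 1.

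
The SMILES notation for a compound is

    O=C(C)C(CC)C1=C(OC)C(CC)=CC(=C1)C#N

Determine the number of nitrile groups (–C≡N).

The nitrile motif appears at heavy-atom position 17 in the SMILES.
Other groups present: 1 ether, 1 ketone.
Nitrile count: 1.

1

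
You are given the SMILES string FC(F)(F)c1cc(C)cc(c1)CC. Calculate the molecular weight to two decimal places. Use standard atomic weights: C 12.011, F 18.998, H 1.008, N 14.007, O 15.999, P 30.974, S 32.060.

First, the molecular formula is C10H11F3 (counting implicit H from valence).
  C: 10 × 12.011 = 120.110
  F: 3 × 18.998 = 56.994
  H: 11 × 1.008 = 11.088
Sum: 10×12.011 + 3×18.998 + 11×1.008 = 188.192 → 188.19 g/mol.

188.19 g/mol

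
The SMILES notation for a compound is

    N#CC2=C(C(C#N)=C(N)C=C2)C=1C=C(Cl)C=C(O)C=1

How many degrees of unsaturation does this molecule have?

12

Degree of unsaturation = (number of rings) + (number of π bonds).
Ring closures in the SMILES: 2.
π bonds: 6 double bonds (each 1 DoU), 2 triple bonds (each 2 DoU) → 10 DoU from unsaturation.
Total DoU = 2 + 10 = 12.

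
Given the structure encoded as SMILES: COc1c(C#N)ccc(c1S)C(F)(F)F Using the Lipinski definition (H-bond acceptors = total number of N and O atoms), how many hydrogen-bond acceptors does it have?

2

N atoms: 1; O atoms: 1.
Lipinski HBA = 1 + 1 = 2.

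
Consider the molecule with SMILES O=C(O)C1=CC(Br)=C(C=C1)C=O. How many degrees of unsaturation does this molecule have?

Molecular formula: C8H5BrO3.
DoU = (2C + 2 + N − H − X) / 2, where X is the halogen count and O/S are ignored.
    = (2·8 + 2 + 0 − 5 − 1) / 2 = 12 / 2 = 6.

6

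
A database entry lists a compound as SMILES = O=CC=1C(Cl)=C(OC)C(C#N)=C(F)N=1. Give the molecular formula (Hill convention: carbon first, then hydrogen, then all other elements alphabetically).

C8H4ClFN2O2

Walk through each heavy atom and fill implicit hydrogens from standard valence (C 4, N 3, O 2, S 2, halogen 1):
  atom 1: O, bond orders sum to 2 (valence 2) → 0 H
  atom 2: C, bond orders sum to 3 (valence 4) → 1 H
  atom 3: C, bond orders sum to 4 (valence 4) → 0 H
  atom 4: C, bond orders sum to 4 (valence 4) → 0 H
  atom 5: Cl (halogen, monovalent) → 0 H
  atom 6: C, bond orders sum to 4 (valence 4) → 0 H
  atom 7: O, bond orders sum to 2 (valence 2) → 0 H
  atom 8: C, bond orders sum to 1 (valence 4) → 3 H
  atom 9: C, bond orders sum to 4 (valence 4) → 0 H
  atom 10: C, bond orders sum to 4 (valence 4) → 0 H
  atom 11: N, bond orders sum to 3 (valence 3) → 0 H
  atom 12: C, bond orders sum to 4 (valence 4) → 0 H
  atom 13: F (halogen, monovalent) → 0 H
  atom 14: N, bond orders sum to 3 (valence 3) → 0 H
Totals → C:8, H:4, Cl:1, F:1, N:2, O:2.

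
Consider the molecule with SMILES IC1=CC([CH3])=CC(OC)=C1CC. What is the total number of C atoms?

10

Count every carbon token in the SMILES (each C, including those in ring-closure positions and inside branches).
Carbon count: 10.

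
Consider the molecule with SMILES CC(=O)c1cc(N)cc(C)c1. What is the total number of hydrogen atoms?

Walk through each heavy atom and fill implicit hydrogens from standard valence (C 4, N 3, O 2, S 2, halogen 1); for lowercase aromatic atoms, an aromatic c carries 1 H when it has two neighbours and 0 H with three, and aromatic n carries 0 H:
  atom 1: C, bond orders sum to 1 (valence 4) → 3 H
  atom 2: C, bond orders sum to 4 (valence 4) → 0 H
  atom 3: O, bond orders sum to 2 (valence 2) → 0 H
  atom 4: aromatic c, 3 neighbours → 0 H
  atom 5: aromatic c, 2 neighbours → 1 H
  atom 6: aromatic c, 3 neighbours → 0 H
  atom 7: N, bond orders sum to 1 (valence 3) → 2 H
  atom 8: aromatic c, 2 neighbours → 1 H
  atom 9: aromatic c, 3 neighbours → 0 H
  atom 10: C, bond orders sum to 1 (valence 4) → 3 H
  atom 11: aromatic c, 2 neighbours → 1 H
Total hydrogens: 11.

11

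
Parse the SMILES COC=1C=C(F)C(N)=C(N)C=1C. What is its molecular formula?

C8H11FN2O

Walk through each heavy atom and fill implicit hydrogens from standard valence (C 4, N 3, O 2, S 2, halogen 1):
  atom 1: C, bond orders sum to 1 (valence 4) → 3 H
  atom 2: O, bond orders sum to 2 (valence 2) → 0 H
  atom 3: C, bond orders sum to 4 (valence 4) → 0 H
  atom 4: C, bond orders sum to 3 (valence 4) → 1 H
  atom 5: C, bond orders sum to 4 (valence 4) → 0 H
  atom 6: F (halogen, monovalent) → 0 H
  atom 7: C, bond orders sum to 4 (valence 4) → 0 H
  atom 8: N, bond orders sum to 1 (valence 3) → 2 H
  atom 9: C, bond orders sum to 4 (valence 4) → 0 H
  atom 10: N, bond orders sum to 1 (valence 3) → 2 H
  atom 11: C, bond orders sum to 4 (valence 4) → 0 H
  atom 12: C, bond orders sum to 1 (valence 4) → 3 H
Totals → C:8, H:11, F:1, N:2, O:1.
In Hill order: C8H11FN2O.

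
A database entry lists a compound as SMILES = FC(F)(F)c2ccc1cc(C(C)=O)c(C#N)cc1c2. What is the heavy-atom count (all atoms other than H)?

Every atom symbol written in the SMILES (organic subset) is one heavy atom; implicit H are not written.
Heavy atoms by element → C:14, F:3, N:1, O:1.
Total: 19.

19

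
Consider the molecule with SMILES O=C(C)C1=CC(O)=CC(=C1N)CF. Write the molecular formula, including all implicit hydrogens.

C9H10FNO2

Walk through each heavy atom and fill implicit hydrogens from standard valence (C 4, N 3, O 2, S 2, halogen 1):
  atom 1: O, bond orders sum to 2 (valence 2) → 0 H
  atom 2: C, bond orders sum to 4 (valence 4) → 0 H
  atom 3: C, bond orders sum to 1 (valence 4) → 3 H
  atom 4: C, bond orders sum to 4 (valence 4) → 0 H
  atom 5: C, bond orders sum to 3 (valence 4) → 1 H
  atom 6: C, bond orders sum to 4 (valence 4) → 0 H
  atom 7: O, bond orders sum to 1 (valence 2) → 1 H
  atom 8: C, bond orders sum to 3 (valence 4) → 1 H
  atom 9: C, bond orders sum to 4 (valence 4) → 0 H
  atom 10: C, bond orders sum to 4 (valence 4) → 0 H
  atom 11: N, bond orders sum to 1 (valence 3) → 2 H
  atom 12: C, bond orders sum to 2 (valence 4) → 2 H
  atom 13: F (halogen, monovalent) → 0 H
Totals → C:9, H:10, F:1, N:1, O:2.
In Hill order: C9H10FNO2.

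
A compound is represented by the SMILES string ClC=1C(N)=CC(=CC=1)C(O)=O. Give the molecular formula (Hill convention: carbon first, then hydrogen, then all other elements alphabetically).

C7H6ClNO2

Walk through each heavy atom and fill implicit hydrogens from standard valence (C 4, N 3, O 2, S 2, halogen 1):
  atom 1: Cl (halogen, monovalent) → 0 H
  atom 2: C, bond orders sum to 4 (valence 4) → 0 H
  atom 3: C, bond orders sum to 4 (valence 4) → 0 H
  atom 4: N, bond orders sum to 1 (valence 3) → 2 H
  atom 5: C, bond orders sum to 3 (valence 4) → 1 H
  atom 6: C, bond orders sum to 4 (valence 4) → 0 H
  atom 7: C, bond orders sum to 3 (valence 4) → 1 H
  atom 8: C, bond orders sum to 3 (valence 4) → 1 H
  atom 9: C, bond orders sum to 4 (valence 4) → 0 H
  atom 10: O, bond orders sum to 1 (valence 2) → 1 H
  atom 11: O, bond orders sum to 2 (valence 2) → 0 H
Totals → C:7, H:6, Cl:1, N:1, O:2.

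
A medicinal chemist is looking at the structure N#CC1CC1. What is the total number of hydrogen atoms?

5

Walk through each heavy atom and fill implicit hydrogens from standard valence (C 4, N 3, O 2, S 2, halogen 1):
  atom 1: N, bond orders sum to 3 (valence 3) → 0 H
  atom 2: C, bond orders sum to 4 (valence 4) → 0 H
  atom 3: C, bond orders sum to 3 (valence 4) → 1 H
  atom 4: C, bond orders sum to 2 (valence 4) → 2 H
  atom 5: C, bond orders sum to 2 (valence 4) → 2 H
Total hydrogens: 5.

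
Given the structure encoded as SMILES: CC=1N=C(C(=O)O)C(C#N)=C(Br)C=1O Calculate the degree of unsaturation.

7

Degree of unsaturation = (number of rings) + (number of π bonds).
Ring closures in the SMILES: 1.
π bonds: 4 double bonds (each 1 DoU), 1 triple bond (each 2 DoU) → 6 DoU from unsaturation.
Total DoU = 1 + 6 = 7.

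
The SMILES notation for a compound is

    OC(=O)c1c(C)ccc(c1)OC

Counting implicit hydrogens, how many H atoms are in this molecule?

Walk through each heavy atom and fill implicit hydrogens from standard valence (C 4, N 3, O 2, S 2, halogen 1); for lowercase aromatic atoms, an aromatic c carries 1 H when it has two neighbours and 0 H with three, and aromatic n carries 0 H:
  atom 1: O, bond orders sum to 1 (valence 2) → 1 H
  atom 2: C, bond orders sum to 4 (valence 4) → 0 H
  atom 3: O, bond orders sum to 2 (valence 2) → 0 H
  atom 4: aromatic c, 3 neighbours → 0 H
  atom 5: aromatic c, 3 neighbours → 0 H
  atom 6: C, bond orders sum to 1 (valence 4) → 3 H
  atom 7: aromatic c, 2 neighbours → 1 H
  atom 8: aromatic c, 2 neighbours → 1 H
  atom 9: aromatic c, 3 neighbours → 0 H
  atom 10: aromatic c, 2 neighbours → 1 H
  atom 11: O, bond orders sum to 2 (valence 2) → 0 H
  atom 12: C, bond orders sum to 1 (valence 4) → 3 H
Total hydrogens: 10.

10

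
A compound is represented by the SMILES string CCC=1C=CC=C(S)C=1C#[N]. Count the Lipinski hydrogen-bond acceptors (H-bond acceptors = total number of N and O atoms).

1

N atoms: 1; O atoms: 0.
Lipinski HBA = 1 + 0 = 1.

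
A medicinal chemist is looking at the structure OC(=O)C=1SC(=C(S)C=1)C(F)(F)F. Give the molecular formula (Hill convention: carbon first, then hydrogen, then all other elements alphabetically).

C6H3F3O2S2

Walk through each heavy atom and fill implicit hydrogens from standard valence (C 4, N 3, O 2, S 2, halogen 1):
  atom 1: O, bond orders sum to 1 (valence 2) → 1 H
  atom 2: C, bond orders sum to 4 (valence 4) → 0 H
  atom 3: O, bond orders sum to 2 (valence 2) → 0 H
  atom 4: C, bond orders sum to 4 (valence 4) → 0 H
  atom 5: S, bond orders sum to 2 (valence 2) → 0 H
  atom 6: C, bond orders sum to 4 (valence 4) → 0 H
  atom 7: C, bond orders sum to 4 (valence 4) → 0 H
  atom 8: S, bond orders sum to 1 (valence 2) → 1 H
  atom 9: C, bond orders sum to 3 (valence 4) → 1 H
  atom 10: C, bond orders sum to 4 (valence 4) → 0 H
  atom 11: F (halogen, monovalent) → 0 H
  atom 12: F (halogen, monovalent) → 0 H
  atom 13: F (halogen, monovalent) → 0 H
Totals → C:6, H:3, F:3, O:2, S:2.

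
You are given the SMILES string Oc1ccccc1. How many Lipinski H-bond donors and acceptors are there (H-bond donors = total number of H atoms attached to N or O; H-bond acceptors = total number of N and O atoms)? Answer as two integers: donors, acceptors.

1, 1

Donors: find every N or O and count the H atoms it carries.
  atom 1 (O): bond orders sum to 1 → 1 H
Lipinski HBD = 1.
Acceptors: N atoms = 0, O atoms = 1 → HBA = 1.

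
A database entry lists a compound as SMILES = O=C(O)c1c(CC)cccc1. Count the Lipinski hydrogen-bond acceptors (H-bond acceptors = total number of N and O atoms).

N atoms: 0; O atoms: 2.
Lipinski HBA = 0 + 2 = 2.

2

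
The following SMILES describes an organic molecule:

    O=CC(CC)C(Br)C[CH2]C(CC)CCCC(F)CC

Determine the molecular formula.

C16H30BrFO

Walk through each heavy atom and fill implicit hydrogens from standard valence (C 4, N 3, O 2, S 2, halogen 1):
  atom 1: O, bond orders sum to 2 (valence 2) → 0 H
  atom 2: C, bond orders sum to 3 (valence 4) → 1 H
  atom 3: C, bond orders sum to 3 (valence 4) → 1 H
  atom 4: C, bond orders sum to 2 (valence 4) → 2 H
  atom 5: C, bond orders sum to 1 (valence 4) → 3 H
  atom 6: C, bond orders sum to 3 (valence 4) → 1 H
  atom 7: Br (halogen, monovalent) → 0 H
  atom 8: C, bond orders sum to 2 (valence 4) → 2 H
  atom 9: C with explicit H count 2
  atom 10: C, bond orders sum to 3 (valence 4) → 1 H
  atom 11: C, bond orders sum to 2 (valence 4) → 2 H
  atom 12: C, bond orders sum to 1 (valence 4) → 3 H
  atom 13: C, bond orders sum to 2 (valence 4) → 2 H
  atom 14: C, bond orders sum to 2 (valence 4) → 2 H
  atom 15: C, bond orders sum to 2 (valence 4) → 2 H
  atom 16: C, bond orders sum to 3 (valence 4) → 1 H
  atom 17: F (halogen, monovalent) → 0 H
  atom 18: C, bond orders sum to 2 (valence 4) → 2 H
  atom 19: C, bond orders sum to 1 (valence 4) → 3 H
Totals → C:16, H:30, Br:1, F:1, O:1.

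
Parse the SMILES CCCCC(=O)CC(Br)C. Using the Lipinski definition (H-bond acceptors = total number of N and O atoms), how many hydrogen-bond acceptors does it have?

N atoms: 0; O atoms: 1.
Lipinski HBA = 0 + 1 = 1.

1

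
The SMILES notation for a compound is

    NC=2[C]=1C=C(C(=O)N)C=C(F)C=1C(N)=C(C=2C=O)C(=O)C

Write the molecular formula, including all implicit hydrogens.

C14H12FN3O3

Walk through each heavy atom and fill implicit hydrogens from standard valence (C 4, N 3, O 2, S 2, halogen 1):
  atom 1: N, bond orders sum to 1 (valence 3) → 2 H
  atom 2: C, bond orders sum to 4 (valence 4) → 0 H
  atom 3: C with explicit H count 0
  atom 4: C, bond orders sum to 3 (valence 4) → 1 H
  atom 5: C, bond orders sum to 4 (valence 4) → 0 H
  atom 6: C, bond orders sum to 4 (valence 4) → 0 H
  atom 7: O, bond orders sum to 2 (valence 2) → 0 H
  atom 8: N, bond orders sum to 1 (valence 3) → 2 H
  atom 9: C, bond orders sum to 3 (valence 4) → 1 H
  atom 10: C, bond orders sum to 4 (valence 4) → 0 H
  atom 11: F (halogen, monovalent) → 0 H
  atom 12: C, bond orders sum to 4 (valence 4) → 0 H
  atom 13: C, bond orders sum to 4 (valence 4) → 0 H
  atom 14: N, bond orders sum to 1 (valence 3) → 2 H
  atom 15: C, bond orders sum to 4 (valence 4) → 0 H
  atom 16: C, bond orders sum to 4 (valence 4) → 0 H
  atom 17: C, bond orders sum to 3 (valence 4) → 1 H
  atom 18: O, bond orders sum to 2 (valence 2) → 0 H
  atom 19: C, bond orders sum to 4 (valence 4) → 0 H
  atom 20: O, bond orders sum to 2 (valence 2) → 0 H
  atom 21: C, bond orders sum to 1 (valence 4) → 3 H
Totals → C:14, H:12, F:1, N:3, O:3.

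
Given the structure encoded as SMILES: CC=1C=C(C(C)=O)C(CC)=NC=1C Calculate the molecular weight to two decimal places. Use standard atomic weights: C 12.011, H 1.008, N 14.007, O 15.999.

177.25 g/mol

First, the molecular formula is C11H15NO (counting implicit H from valence).
  C: 11 × 12.011 = 132.121
  H: 15 × 1.008 = 15.120
  N: 1 × 14.007 = 14.007
  O: 1 × 15.999 = 15.999
Sum: 11×12.011 + 15×1.008 + 1×14.007 + 1×15.999 = 177.247 → 177.25 g/mol.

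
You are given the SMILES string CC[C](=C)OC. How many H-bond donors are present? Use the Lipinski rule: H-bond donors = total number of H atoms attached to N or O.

0

Donors: find every N or O and count the H atoms it carries.
  atom 5 (O): bond orders sum to 2 → 0 H
Lipinski HBD = 0.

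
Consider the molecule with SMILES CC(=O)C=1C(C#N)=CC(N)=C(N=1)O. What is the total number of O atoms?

Scan the SMILES for O atoms (remember two-letter symbols like Cl and Br are single atoms).
Oxygen count: 2.

2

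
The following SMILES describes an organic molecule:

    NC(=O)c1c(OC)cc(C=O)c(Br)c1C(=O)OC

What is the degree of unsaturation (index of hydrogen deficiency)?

7

Molecular formula: C11H10BrNO5.
DoU = (2C + 2 + N − H − X) / 2, where X is the halogen count and O/S are ignored.
    = (2·11 + 2 + 1 − 10 − 1) / 2 = 14 / 2 = 7.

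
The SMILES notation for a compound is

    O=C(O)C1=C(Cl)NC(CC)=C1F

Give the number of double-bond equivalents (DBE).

Molecular formula: C7H7ClFNO2.
DoU = (2C + 2 + N − H − X) / 2, where X is the halogen count and O/S are ignored.
    = (2·7 + 2 + 1 − 7 − 2) / 2 = 8 / 2 = 4.

4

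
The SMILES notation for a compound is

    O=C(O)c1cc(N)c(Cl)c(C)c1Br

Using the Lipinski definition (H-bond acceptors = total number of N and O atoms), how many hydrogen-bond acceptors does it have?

3

N atoms: 1; O atoms: 2.
Lipinski HBA = 1 + 2 = 3.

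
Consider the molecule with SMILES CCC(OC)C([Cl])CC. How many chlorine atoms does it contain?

Scan the SMILES for Cl atoms (remember two-letter symbols like Cl and Br are single atoms).
Chlorine count: 1.

1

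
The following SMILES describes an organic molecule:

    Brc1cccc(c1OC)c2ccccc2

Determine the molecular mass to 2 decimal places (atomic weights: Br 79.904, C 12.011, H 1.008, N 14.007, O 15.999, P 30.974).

First, the molecular formula is C13H11BrO (counting implicit H from valence).
  Br: 1 × 79.904 = 79.904
  C: 13 × 12.011 = 156.143
  H: 11 × 1.008 = 11.088
  O: 1 × 15.999 = 15.999
Sum: 1×79.904 + 13×12.011 + 11×1.008 + 1×15.999 = 263.134 → 263.13 g/mol.

263.13 g/mol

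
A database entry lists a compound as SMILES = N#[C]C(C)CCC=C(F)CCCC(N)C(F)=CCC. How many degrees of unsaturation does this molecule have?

4

Degree of unsaturation = (number of rings) + (number of π bonds).
Ring closures in the SMILES: 0.
π bonds: 2 double bonds (each 1 DoU), 1 triple bond (each 2 DoU) → 4 DoU from unsaturation.
Total DoU = 0 + 4 = 4.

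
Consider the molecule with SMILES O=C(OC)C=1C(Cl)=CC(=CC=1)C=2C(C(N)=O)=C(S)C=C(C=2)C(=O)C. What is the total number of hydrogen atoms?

Walk through each heavy atom and fill implicit hydrogens from standard valence (C 4, N 3, O 2, S 2, halogen 1):
  atom 1: O, bond orders sum to 2 (valence 2) → 0 H
  atom 2: C, bond orders sum to 4 (valence 4) → 0 H
  atom 3: O, bond orders sum to 2 (valence 2) → 0 H
  atom 4: C, bond orders sum to 1 (valence 4) → 3 H
  atom 5: C, bond orders sum to 4 (valence 4) → 0 H
  atom 6: C, bond orders sum to 4 (valence 4) → 0 H
  atom 7: Cl (halogen, monovalent) → 0 H
  atom 8: C, bond orders sum to 3 (valence 4) → 1 H
  atom 9: C, bond orders sum to 4 (valence 4) → 0 H
  atom 10: C, bond orders sum to 3 (valence 4) → 1 H
  atom 11: C, bond orders sum to 3 (valence 4) → 1 H
  atom 12: C, bond orders sum to 4 (valence 4) → 0 H
  atom 13: C, bond orders sum to 4 (valence 4) → 0 H
  atom 14: C, bond orders sum to 4 (valence 4) → 0 H
  atom 15: N, bond orders sum to 1 (valence 3) → 2 H
  atom 16: O, bond orders sum to 2 (valence 2) → 0 H
  atom 17: C, bond orders sum to 4 (valence 4) → 0 H
  atom 18: S, bond orders sum to 1 (valence 2) → 1 H
  atom 19: C, bond orders sum to 3 (valence 4) → 1 H
  atom 20: C, bond orders sum to 4 (valence 4) → 0 H
  atom 21: C, bond orders sum to 3 (valence 4) → 1 H
  atom 22: C, bond orders sum to 4 (valence 4) → 0 H
  atom 23: O, bond orders sum to 2 (valence 2) → 0 H
  atom 24: C, bond orders sum to 1 (valence 4) → 3 H
Total hydrogens: 14.

14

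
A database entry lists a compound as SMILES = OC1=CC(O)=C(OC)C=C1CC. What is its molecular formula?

Walk through each heavy atom and fill implicit hydrogens from standard valence (C 4, N 3, O 2, S 2, halogen 1):
  atom 1: O, bond orders sum to 1 (valence 2) → 1 H
  atom 2: C, bond orders sum to 4 (valence 4) → 0 H
  atom 3: C, bond orders sum to 3 (valence 4) → 1 H
  atom 4: C, bond orders sum to 4 (valence 4) → 0 H
  atom 5: O, bond orders sum to 1 (valence 2) → 1 H
  atom 6: C, bond orders sum to 4 (valence 4) → 0 H
  atom 7: O, bond orders sum to 2 (valence 2) → 0 H
  atom 8: C, bond orders sum to 1 (valence 4) → 3 H
  atom 9: C, bond orders sum to 3 (valence 4) → 1 H
  atom 10: C, bond orders sum to 4 (valence 4) → 0 H
  atom 11: C, bond orders sum to 2 (valence 4) → 2 H
  atom 12: C, bond orders sum to 1 (valence 4) → 3 H
Totals → C:9, H:12, O:3.
In Hill order: C9H12O3.

C9H12O3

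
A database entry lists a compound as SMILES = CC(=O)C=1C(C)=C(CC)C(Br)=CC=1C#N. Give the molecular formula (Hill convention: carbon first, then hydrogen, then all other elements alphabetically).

C12H12BrNO

Walk through each heavy atom and fill implicit hydrogens from standard valence (C 4, N 3, O 2, S 2, halogen 1):
  atom 1: C, bond orders sum to 1 (valence 4) → 3 H
  atom 2: C, bond orders sum to 4 (valence 4) → 0 H
  atom 3: O, bond orders sum to 2 (valence 2) → 0 H
  atom 4: C, bond orders sum to 4 (valence 4) → 0 H
  atom 5: C, bond orders sum to 4 (valence 4) → 0 H
  atom 6: C, bond orders sum to 1 (valence 4) → 3 H
  atom 7: C, bond orders sum to 4 (valence 4) → 0 H
  atom 8: C, bond orders sum to 2 (valence 4) → 2 H
  atom 9: C, bond orders sum to 1 (valence 4) → 3 H
  atom 10: C, bond orders sum to 4 (valence 4) → 0 H
  atom 11: Br (halogen, monovalent) → 0 H
  atom 12: C, bond orders sum to 3 (valence 4) → 1 H
  atom 13: C, bond orders sum to 4 (valence 4) → 0 H
  atom 14: C, bond orders sum to 4 (valence 4) → 0 H
  atom 15: N, bond orders sum to 3 (valence 3) → 0 H
Totals → C:12, H:12, Br:1, N:1, O:1.
In Hill order: C12H12BrNO.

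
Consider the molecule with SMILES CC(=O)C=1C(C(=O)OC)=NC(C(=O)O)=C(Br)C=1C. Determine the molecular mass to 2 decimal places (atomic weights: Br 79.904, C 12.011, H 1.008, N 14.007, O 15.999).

316.11 g/mol

First, the molecular formula is C11H10BrNO5 (counting implicit H from valence).
  Br: 1 × 79.904 = 79.904
  C: 11 × 12.011 = 132.121
  H: 10 × 1.008 = 10.080
  N: 1 × 14.007 = 14.007
  O: 5 × 15.999 = 79.995
Sum: 1×79.904 + 11×12.011 + 10×1.008 + 1×14.007 + 5×15.999 = 316.107 → 316.11 g/mol.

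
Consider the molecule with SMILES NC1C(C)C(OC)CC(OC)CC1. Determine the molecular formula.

C10H21NO2

Walk through each heavy atom and fill implicit hydrogens from standard valence (C 4, N 3, O 2, S 2, halogen 1):
  atom 1: N, bond orders sum to 1 (valence 3) → 2 H
  atom 2: C, bond orders sum to 3 (valence 4) → 1 H
  atom 3: C, bond orders sum to 3 (valence 4) → 1 H
  atom 4: C, bond orders sum to 1 (valence 4) → 3 H
  atom 5: C, bond orders sum to 3 (valence 4) → 1 H
  atom 6: O, bond orders sum to 2 (valence 2) → 0 H
  atom 7: C, bond orders sum to 1 (valence 4) → 3 H
  atom 8: C, bond orders sum to 2 (valence 4) → 2 H
  atom 9: C, bond orders sum to 3 (valence 4) → 1 H
  atom 10: O, bond orders sum to 2 (valence 2) → 0 H
  atom 11: C, bond orders sum to 1 (valence 4) → 3 H
  atom 12: C, bond orders sum to 2 (valence 4) → 2 H
  atom 13: C, bond orders sum to 2 (valence 4) → 2 H
Totals → C:10, H:21, N:1, O:2.
In Hill order: C10H21NO2.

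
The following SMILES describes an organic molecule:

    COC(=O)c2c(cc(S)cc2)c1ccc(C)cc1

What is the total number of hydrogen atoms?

Walk through each heavy atom and fill implicit hydrogens from standard valence (C 4, N 3, O 2, S 2, halogen 1); for lowercase aromatic atoms, an aromatic c carries 1 H when it has two neighbours and 0 H with three, and aromatic n carries 0 H:
  atom 1: C, bond orders sum to 1 (valence 4) → 3 H
  atom 2: O, bond orders sum to 2 (valence 2) → 0 H
  atom 3: C, bond orders sum to 4 (valence 4) → 0 H
  atom 4: O, bond orders sum to 2 (valence 2) → 0 H
  atom 5: aromatic c, 3 neighbours → 0 H
  atom 6: aromatic c, 3 neighbours → 0 H
  atom 7: aromatic c, 2 neighbours → 1 H
  atom 8: aromatic c, 3 neighbours → 0 H
  atom 9: S, bond orders sum to 1 (valence 2) → 1 H
  atom 10: aromatic c, 2 neighbours → 1 H
  atom 11: aromatic c, 2 neighbours → 1 H
  atom 12: aromatic c, 3 neighbours → 0 H
  atom 13: aromatic c, 2 neighbours → 1 H
  atom 14: aromatic c, 2 neighbours → 1 H
  atom 15: aromatic c, 3 neighbours → 0 H
  atom 16: C, bond orders sum to 1 (valence 4) → 3 H
  atom 17: aromatic c, 2 neighbours → 1 H
  atom 18: aromatic c, 2 neighbours → 1 H
Total hydrogens: 14.

14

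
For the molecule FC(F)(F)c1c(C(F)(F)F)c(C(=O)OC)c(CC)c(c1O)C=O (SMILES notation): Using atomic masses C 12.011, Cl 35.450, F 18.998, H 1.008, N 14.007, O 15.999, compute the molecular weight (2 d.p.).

First, the molecular formula is C13H10F6O4 (counting implicit H from valence).
  C: 13 × 12.011 = 156.143
  F: 6 × 18.998 = 113.988
  H: 10 × 1.008 = 10.080
  O: 4 × 15.999 = 63.996
Sum: 13×12.011 + 6×18.998 + 10×1.008 + 4×15.999 = 344.207 → 344.21 g/mol.

344.21 g/mol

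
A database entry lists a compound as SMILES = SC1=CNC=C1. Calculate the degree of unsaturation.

Degree of unsaturation = (number of rings) + (number of π bonds).
Ring closures in the SMILES: 1.
π bonds: 2 double bonds (each 1 DoU) → 2 DoU from unsaturation.
Total DoU = 1 + 2 = 3.

3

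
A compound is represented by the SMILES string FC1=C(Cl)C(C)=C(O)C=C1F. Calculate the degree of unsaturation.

Molecular formula: C7H5ClF2O.
DoU = (2C + 2 + N − H − X) / 2, where X is the halogen count and O/S are ignored.
    = (2·7 + 2 + 0 − 5 − 3) / 2 = 8 / 2 = 4.

4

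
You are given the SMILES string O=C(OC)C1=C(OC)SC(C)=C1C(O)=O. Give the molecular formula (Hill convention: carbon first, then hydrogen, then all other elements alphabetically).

C9H10O5S

Walk through each heavy atom and fill implicit hydrogens from standard valence (C 4, N 3, O 2, S 2, halogen 1):
  atom 1: O, bond orders sum to 2 (valence 2) → 0 H
  atom 2: C, bond orders sum to 4 (valence 4) → 0 H
  atom 3: O, bond orders sum to 2 (valence 2) → 0 H
  atom 4: C, bond orders sum to 1 (valence 4) → 3 H
  atom 5: C, bond orders sum to 4 (valence 4) → 0 H
  atom 6: C, bond orders sum to 4 (valence 4) → 0 H
  atom 7: O, bond orders sum to 2 (valence 2) → 0 H
  atom 8: C, bond orders sum to 1 (valence 4) → 3 H
  atom 9: S, bond orders sum to 2 (valence 2) → 0 H
  atom 10: C, bond orders sum to 4 (valence 4) → 0 H
  atom 11: C, bond orders sum to 1 (valence 4) → 3 H
  atom 12: C, bond orders sum to 4 (valence 4) → 0 H
  atom 13: C, bond orders sum to 4 (valence 4) → 0 H
  atom 14: O, bond orders sum to 1 (valence 2) → 1 H
  atom 15: O, bond orders sum to 2 (valence 2) → 0 H
Totals → C:9, H:10, O:5, S:1.
In Hill order: C9H10O5S.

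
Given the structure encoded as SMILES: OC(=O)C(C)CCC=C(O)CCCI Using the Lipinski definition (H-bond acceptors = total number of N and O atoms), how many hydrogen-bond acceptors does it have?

3

N atoms: 0; O atoms: 3.
Lipinski HBA = 0 + 3 = 3.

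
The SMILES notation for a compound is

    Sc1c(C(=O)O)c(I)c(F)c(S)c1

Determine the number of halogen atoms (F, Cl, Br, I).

2

Halogen atoms appear at heavy-atom positions 8, 10 (1×F, 1×I).
Other groups present: 1 carboxylic acid, 2 thiol.
Halogen count: 2.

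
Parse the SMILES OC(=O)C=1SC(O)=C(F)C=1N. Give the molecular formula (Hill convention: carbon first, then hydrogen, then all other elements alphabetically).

Walk through each heavy atom and fill implicit hydrogens from standard valence (C 4, N 3, O 2, S 2, halogen 1):
  atom 1: O, bond orders sum to 1 (valence 2) → 1 H
  atom 2: C, bond orders sum to 4 (valence 4) → 0 H
  atom 3: O, bond orders sum to 2 (valence 2) → 0 H
  atom 4: C, bond orders sum to 4 (valence 4) → 0 H
  atom 5: S, bond orders sum to 2 (valence 2) → 0 H
  atom 6: C, bond orders sum to 4 (valence 4) → 0 H
  atom 7: O, bond orders sum to 1 (valence 2) → 1 H
  atom 8: C, bond orders sum to 4 (valence 4) → 0 H
  atom 9: F (halogen, monovalent) → 0 H
  atom 10: C, bond orders sum to 4 (valence 4) → 0 H
  atom 11: N, bond orders sum to 1 (valence 3) → 2 H
Totals → C:5, H:4, F:1, N:1, O:3, S:1.
In Hill order: C5H4FNO3S.

C5H4FNO3S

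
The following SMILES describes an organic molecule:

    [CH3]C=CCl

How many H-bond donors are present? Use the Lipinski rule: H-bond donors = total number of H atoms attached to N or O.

0

Donors: find every N or O and count the H atoms it carries.
  (no N or O atoms present)
Lipinski HBD = 0.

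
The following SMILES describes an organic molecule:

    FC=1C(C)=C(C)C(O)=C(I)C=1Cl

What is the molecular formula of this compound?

Walk through each heavy atom and fill implicit hydrogens from standard valence (C 4, N 3, O 2, S 2, halogen 1):
  atom 1: F (halogen, monovalent) → 0 H
  atom 2: C, bond orders sum to 4 (valence 4) → 0 H
  atom 3: C, bond orders sum to 4 (valence 4) → 0 H
  atom 4: C, bond orders sum to 1 (valence 4) → 3 H
  atom 5: C, bond orders sum to 4 (valence 4) → 0 H
  atom 6: C, bond orders sum to 1 (valence 4) → 3 H
  atom 7: C, bond orders sum to 4 (valence 4) → 0 H
  atom 8: O, bond orders sum to 1 (valence 2) → 1 H
  atom 9: C, bond orders sum to 4 (valence 4) → 0 H
  atom 10: I (halogen, monovalent) → 0 H
  atom 11: C, bond orders sum to 4 (valence 4) → 0 H
  atom 12: Cl (halogen, monovalent) → 0 H
Totals → C:8, H:7, Cl:1, F:1, I:1, O:1.

C8H7ClFIO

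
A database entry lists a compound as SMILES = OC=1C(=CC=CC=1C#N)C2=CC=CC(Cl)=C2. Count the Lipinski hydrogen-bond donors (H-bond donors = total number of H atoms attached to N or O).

1

Donors: find every N or O and count the H atoms it carries.
  atom 1 (O): bond orders sum to 1 → 1 H
  atom 9 (N): bond orders sum to 3 → 0 H
Lipinski HBD = 1.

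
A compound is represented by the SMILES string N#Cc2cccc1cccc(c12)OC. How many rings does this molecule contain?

2

In SMILES, each pair of matching ring-closure digits denotes one ring-closing bond; the number of such bonds equals the number of independent rings.
Ring-closure bonds here: 2.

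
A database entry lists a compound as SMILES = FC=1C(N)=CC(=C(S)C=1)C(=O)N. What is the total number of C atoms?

7

Count every carbon token in the SMILES (each C, including those in ring-closure positions and inside branches).
Carbon count: 7.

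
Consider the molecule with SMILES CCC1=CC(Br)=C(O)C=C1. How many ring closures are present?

1

In SMILES, each pair of matching ring-closure digits denotes one ring-closing bond; the number of such bonds equals the number of independent rings.
Ring-closure bonds here: 1.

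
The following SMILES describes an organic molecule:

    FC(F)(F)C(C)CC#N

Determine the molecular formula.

Walk through each heavy atom and fill implicit hydrogens from standard valence (C 4, N 3, O 2, S 2, halogen 1):
  atom 1: F (halogen, monovalent) → 0 H
  atom 2: C, bond orders sum to 4 (valence 4) → 0 H
  atom 3: F (halogen, monovalent) → 0 H
  atom 4: F (halogen, monovalent) → 0 H
  atom 5: C, bond orders sum to 3 (valence 4) → 1 H
  atom 6: C, bond orders sum to 1 (valence 4) → 3 H
  atom 7: C, bond orders sum to 2 (valence 4) → 2 H
  atom 8: C, bond orders sum to 4 (valence 4) → 0 H
  atom 9: N, bond orders sum to 3 (valence 3) → 0 H
Totals → C:5, H:6, F:3, N:1.

C5H6F3N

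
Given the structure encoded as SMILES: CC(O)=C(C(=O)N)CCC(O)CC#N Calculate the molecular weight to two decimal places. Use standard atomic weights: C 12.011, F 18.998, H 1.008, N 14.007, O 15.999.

198.22 g/mol

First, the molecular formula is C9H14N2O3 (counting implicit H from valence).
  C: 9 × 12.011 = 108.099
  H: 14 × 1.008 = 14.112
  N: 2 × 14.007 = 28.014
  O: 3 × 15.999 = 47.997
Sum: 9×12.011 + 14×1.008 + 2×14.007 + 3×15.999 = 198.222 → 198.22 g/mol.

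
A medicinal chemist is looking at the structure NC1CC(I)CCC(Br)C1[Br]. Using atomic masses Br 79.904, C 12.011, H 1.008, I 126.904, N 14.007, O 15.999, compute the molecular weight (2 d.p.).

First, the molecular formula is C7H12Br2IN (counting implicit H from valence).
  Br: 2 × 79.904 = 159.808
  C: 7 × 12.011 = 84.077
  H: 12 × 1.008 = 12.096
  I: 1 × 126.904 = 126.904
  N: 1 × 14.007 = 14.007
Sum: 2×79.904 + 7×12.011 + 12×1.008 + 1×126.904 + 1×14.007 = 396.892 → 396.89 g/mol.

396.89 g/mol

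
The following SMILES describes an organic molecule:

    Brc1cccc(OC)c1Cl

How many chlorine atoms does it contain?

Scan the SMILES for Cl atoms (remember two-letter symbols like Cl and Br are single atoms).
Chlorine count: 1.

1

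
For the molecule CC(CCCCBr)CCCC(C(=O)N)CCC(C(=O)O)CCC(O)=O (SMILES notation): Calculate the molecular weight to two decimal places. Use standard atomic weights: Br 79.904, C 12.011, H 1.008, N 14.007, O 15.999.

422.36 g/mol

First, the molecular formula is C18H32BrNO5 (counting implicit H from valence).
  Br: 1 × 79.904 = 79.904
  C: 18 × 12.011 = 216.198
  H: 32 × 1.008 = 32.256
  N: 1 × 14.007 = 14.007
  O: 5 × 15.999 = 79.995
Sum: 1×79.904 + 18×12.011 + 32×1.008 + 1×14.007 + 5×15.999 = 422.360 → 422.36 g/mol.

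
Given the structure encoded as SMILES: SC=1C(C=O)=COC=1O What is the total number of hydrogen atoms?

4

Walk through each heavy atom and fill implicit hydrogens from standard valence (C 4, N 3, O 2, S 2, halogen 1):
  atom 1: S, bond orders sum to 1 (valence 2) → 1 H
  atom 2: C, bond orders sum to 4 (valence 4) → 0 H
  atom 3: C, bond orders sum to 4 (valence 4) → 0 H
  atom 4: C, bond orders sum to 3 (valence 4) → 1 H
  atom 5: O, bond orders sum to 2 (valence 2) → 0 H
  atom 6: C, bond orders sum to 3 (valence 4) → 1 H
  atom 7: O, bond orders sum to 2 (valence 2) → 0 H
  atom 8: C, bond orders sum to 4 (valence 4) → 0 H
  atom 9: O, bond orders sum to 1 (valence 2) → 1 H
Total hydrogens: 4.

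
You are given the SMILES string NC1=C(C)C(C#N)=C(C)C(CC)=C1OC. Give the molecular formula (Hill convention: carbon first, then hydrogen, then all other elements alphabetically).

Walk through each heavy atom and fill implicit hydrogens from standard valence (C 4, N 3, O 2, S 2, halogen 1):
  atom 1: N, bond orders sum to 1 (valence 3) → 2 H
  atom 2: C, bond orders sum to 4 (valence 4) → 0 H
  atom 3: C, bond orders sum to 4 (valence 4) → 0 H
  atom 4: C, bond orders sum to 1 (valence 4) → 3 H
  atom 5: C, bond orders sum to 4 (valence 4) → 0 H
  atom 6: C, bond orders sum to 4 (valence 4) → 0 H
  atom 7: N, bond orders sum to 3 (valence 3) → 0 H
  atom 8: C, bond orders sum to 4 (valence 4) → 0 H
  atom 9: C, bond orders sum to 1 (valence 4) → 3 H
  atom 10: C, bond orders sum to 4 (valence 4) → 0 H
  atom 11: C, bond orders sum to 2 (valence 4) → 2 H
  atom 12: C, bond orders sum to 1 (valence 4) → 3 H
  atom 13: C, bond orders sum to 4 (valence 4) → 0 H
  atom 14: O, bond orders sum to 2 (valence 2) → 0 H
  atom 15: C, bond orders sum to 1 (valence 4) → 3 H
Totals → C:12, H:16, N:2, O:1.

C12H16N2O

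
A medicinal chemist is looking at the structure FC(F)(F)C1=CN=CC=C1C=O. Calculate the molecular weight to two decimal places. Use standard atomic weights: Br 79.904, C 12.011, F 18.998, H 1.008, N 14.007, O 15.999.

175.11 g/mol

First, the molecular formula is C7H4F3NO (counting implicit H from valence).
  C: 7 × 12.011 = 84.077
  F: 3 × 18.998 = 56.994
  H: 4 × 1.008 = 4.032
  N: 1 × 14.007 = 14.007
  O: 1 × 15.999 = 15.999
Sum: 7×12.011 + 3×18.998 + 4×1.008 + 1×14.007 + 1×15.999 = 175.109 → 175.11 g/mol.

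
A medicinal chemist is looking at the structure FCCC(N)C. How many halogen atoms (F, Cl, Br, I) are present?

1

Halogen atoms appear at heavy-atom position 1 (1×F).
Other groups present: 1 primary amine.
Halogen count: 1.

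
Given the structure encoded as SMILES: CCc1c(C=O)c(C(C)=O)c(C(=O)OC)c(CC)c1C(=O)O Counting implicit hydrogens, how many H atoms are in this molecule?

Walk through each heavy atom and fill implicit hydrogens from standard valence (C 4, N 3, O 2, S 2, halogen 1); for lowercase aromatic atoms, an aromatic c carries 1 H when it has two neighbours and 0 H with three, and aromatic n carries 0 H:
  atom 1: C, bond orders sum to 1 (valence 4) → 3 H
  atom 2: C, bond orders sum to 2 (valence 4) → 2 H
  atom 3: aromatic c, 3 neighbours → 0 H
  atom 4: aromatic c, 3 neighbours → 0 H
  atom 5: C, bond orders sum to 3 (valence 4) → 1 H
  atom 6: O, bond orders sum to 2 (valence 2) → 0 H
  atom 7: aromatic c, 3 neighbours → 0 H
  atom 8: C, bond orders sum to 4 (valence 4) → 0 H
  atom 9: C, bond orders sum to 1 (valence 4) → 3 H
  atom 10: O, bond orders sum to 2 (valence 2) → 0 H
  atom 11: aromatic c, 3 neighbours → 0 H
  atom 12: C, bond orders sum to 4 (valence 4) → 0 H
  atom 13: O, bond orders sum to 2 (valence 2) → 0 H
  atom 14: O, bond orders sum to 2 (valence 2) → 0 H
  atom 15: C, bond orders sum to 1 (valence 4) → 3 H
  atom 16: aromatic c, 3 neighbours → 0 H
  atom 17: C, bond orders sum to 2 (valence 4) → 2 H
  atom 18: C, bond orders sum to 1 (valence 4) → 3 H
  atom 19: aromatic c, 3 neighbours → 0 H
  atom 20: C, bond orders sum to 4 (valence 4) → 0 H
  atom 21: O, bond orders sum to 2 (valence 2) → 0 H
  atom 22: O, bond orders sum to 1 (valence 2) → 1 H
Total hydrogens: 18.

18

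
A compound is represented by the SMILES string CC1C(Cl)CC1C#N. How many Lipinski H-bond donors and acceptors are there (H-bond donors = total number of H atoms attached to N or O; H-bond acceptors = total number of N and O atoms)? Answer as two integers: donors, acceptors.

Donors: find every N or O and count the H atoms it carries.
  atom 8 (N): bond orders sum to 3 → 0 H
Lipinski HBD = 0.
Acceptors: N atoms = 1, O atoms = 0 → HBA = 1.

0, 1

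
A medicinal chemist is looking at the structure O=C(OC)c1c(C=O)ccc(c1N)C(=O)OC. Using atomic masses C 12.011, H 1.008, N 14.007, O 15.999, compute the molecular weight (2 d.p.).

First, the molecular formula is C11H11NO5 (counting implicit H from valence).
  C: 11 × 12.011 = 132.121
  H: 11 × 1.008 = 11.088
  N: 1 × 14.007 = 14.007
  O: 5 × 15.999 = 79.995
Sum: 11×12.011 + 11×1.008 + 1×14.007 + 5×15.999 = 237.211 → 237.21 g/mol.

237.21 g/mol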